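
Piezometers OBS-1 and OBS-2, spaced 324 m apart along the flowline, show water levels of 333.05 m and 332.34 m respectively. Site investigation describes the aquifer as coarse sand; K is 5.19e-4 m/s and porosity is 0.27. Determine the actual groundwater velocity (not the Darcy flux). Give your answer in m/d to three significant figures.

0.364 m/d

Hydraulic gradient i = (333.05 − 332.34) / 324 = 0.71 / 324 = 0.002191
K = 5.19e-4 m/s × 86400 s/d = 44.84 m/d
Darcy flux q = K·i = 44.84 × 0.002191 = 0.09826 m/d
Seepage velocity v = q / n = 0.09826 / 0.27 = 0.3639 m/d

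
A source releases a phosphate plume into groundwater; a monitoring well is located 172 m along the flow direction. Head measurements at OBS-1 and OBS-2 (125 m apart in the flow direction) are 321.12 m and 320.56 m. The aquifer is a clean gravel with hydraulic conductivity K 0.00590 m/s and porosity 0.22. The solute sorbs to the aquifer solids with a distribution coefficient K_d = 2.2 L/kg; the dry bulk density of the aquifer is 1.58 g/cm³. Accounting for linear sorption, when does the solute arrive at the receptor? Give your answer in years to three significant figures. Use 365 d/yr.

0.763 years

Hydraulic gradient i = (321.12 − 320.56) / 125 = 0.56 / 125 = 0.004480
K = 0.00590 m/s × 86400 s/d = 509.8 m/d
Specific discharge q = 509.8 × 0.004480 = 2.284 m/d
Average linear velocity = 2.284 / 0.22 = 10.38 m/d
Retardation R = 1 + ρ_b·K_d/n = 1 + 1.58×2.2/0.22 = 16.80
Contaminant velocity v_c = v/R = 10.38/16.80 = 0.6179 m/d
t = L/v_c = 172/0.6179 = 278.4 d
   = 278.4/365 = 0.763 yr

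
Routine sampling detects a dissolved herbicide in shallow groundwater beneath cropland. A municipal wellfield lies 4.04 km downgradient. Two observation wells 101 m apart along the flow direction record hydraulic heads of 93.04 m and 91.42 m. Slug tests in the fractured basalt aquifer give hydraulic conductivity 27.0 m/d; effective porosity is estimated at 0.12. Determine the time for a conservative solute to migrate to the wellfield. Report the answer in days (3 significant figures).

1120 days

Hydraulic gradient i = (93.04 − 91.42) / 101 = 1.62 / 101 = 0.01604
q = Ki = 27.0 × 0.01604 = 0.4331 m/d
Seepage velocity v = q / n = 0.4331 / 0.12 = 3.609 m/d
L = 4.04 km = 4040 m
t = L / v = 4040 / 3.609 = 1119 d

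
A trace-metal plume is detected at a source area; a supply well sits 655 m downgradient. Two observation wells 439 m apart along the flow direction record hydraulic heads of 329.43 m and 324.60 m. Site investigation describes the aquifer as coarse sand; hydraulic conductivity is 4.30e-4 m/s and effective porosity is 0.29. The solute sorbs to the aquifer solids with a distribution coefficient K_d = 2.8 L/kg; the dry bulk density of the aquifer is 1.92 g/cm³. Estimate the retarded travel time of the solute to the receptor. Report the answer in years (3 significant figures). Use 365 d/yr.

24.9 years

Hydraulic gradient i = (329.43 − 324.60) / 439 = 4.83 / 439 = 0.01100
K = 4.30e-4 m/s × 86400 s/d = 37.15 m/d
Darcy flux q = K·i = 37.15 × 0.01100 = 0.4088 m/d
v = Ki/n = 37.15·0.01100/0.29 = 1.410 m/d
Retardation R = 1 + ρ_b·K_d/n = 1 + 1.92×2.8/0.29 = 19.54
Contaminant velocity v_c = v/R = 1.410/19.54 = 0.07214 m/d
t = L/v_c = 655/0.07214 = 9079 d
   = 9079/365 = 24.9 yr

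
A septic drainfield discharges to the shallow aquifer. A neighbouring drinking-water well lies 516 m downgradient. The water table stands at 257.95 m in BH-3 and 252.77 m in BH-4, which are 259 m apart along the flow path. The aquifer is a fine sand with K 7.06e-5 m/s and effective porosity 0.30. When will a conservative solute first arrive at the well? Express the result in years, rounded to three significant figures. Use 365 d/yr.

Hydraulic gradient i = (257.95 − 252.77) / 259 = 5.18 / 259 = 0.02000
K = 7.06e-5 m/s × 86400 s/d = 6.100 m/d
q = Ki = 6.100 × 0.02000 = 0.1220 m/d
Seepage velocity v = q / n = 0.1220 / 0.30 = 0.4067 m/d
t = L / v = 516 / 0.4067 = 1269 d
   = 1269 / 365 = 3.48 yr

3.48 years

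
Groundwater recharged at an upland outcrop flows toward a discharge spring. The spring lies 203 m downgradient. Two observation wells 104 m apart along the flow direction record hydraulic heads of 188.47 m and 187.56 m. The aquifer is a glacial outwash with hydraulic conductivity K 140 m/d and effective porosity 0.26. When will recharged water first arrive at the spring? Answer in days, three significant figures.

43.1 days

Hydraulic gradient i = (188.47 − 187.56) / 104 = 0.91 / 104 = 0.008750
Darcy flux q = K·i = 140 × 0.008750 = 1.225 m/d
v_s = q/n_e = 1.225/0.26 = 4.712 m/d
t = L / v = 203 / 4.712 = 43.09 d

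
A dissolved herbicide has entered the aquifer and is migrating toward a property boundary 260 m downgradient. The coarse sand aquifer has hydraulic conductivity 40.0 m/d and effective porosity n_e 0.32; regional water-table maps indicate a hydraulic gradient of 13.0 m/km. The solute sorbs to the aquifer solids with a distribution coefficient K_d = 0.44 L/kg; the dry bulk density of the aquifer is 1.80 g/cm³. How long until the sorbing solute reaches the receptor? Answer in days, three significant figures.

556 days

q = Ki = 40.0 × 0.013 = 0.5200 m/d
v = Ki/n = 40.0·0.013/0.32 = 1.625 m/d
Retardation R = 1 + ρ_b·K_d/n = 1 + 1.80×0.44/0.32 = 3.475
Contaminant velocity v_c = v/R = 1.625/3.475 = 0.4676 m/d
t = L/v_c = 260/0.4676 = 556.0 d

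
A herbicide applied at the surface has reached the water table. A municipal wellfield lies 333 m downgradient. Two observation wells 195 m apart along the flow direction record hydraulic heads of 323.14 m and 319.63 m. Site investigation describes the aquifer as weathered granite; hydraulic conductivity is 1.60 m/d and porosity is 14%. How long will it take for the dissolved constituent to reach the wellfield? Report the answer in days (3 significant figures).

1620 days

Hydraulic gradient i = (323.14 − 319.63) / 195 = 3.51 / 195 = 0.01800
Darcy flux q = K·i = 1.60 × 0.01800 = 0.02880 m/d
v_s = q/n_e = 0.02880/0.14 = 0.2057 m/d
t = L / v = 333 / 0.2057 = 1619 d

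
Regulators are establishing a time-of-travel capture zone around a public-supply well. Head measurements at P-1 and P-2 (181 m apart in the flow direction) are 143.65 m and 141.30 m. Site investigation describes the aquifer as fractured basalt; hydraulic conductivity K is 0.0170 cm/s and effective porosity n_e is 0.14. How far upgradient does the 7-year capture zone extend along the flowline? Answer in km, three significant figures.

Hydraulic gradient i = (143.65 − 141.30) / 181 = 2.35 / 181 = 0.01298
K = 0.0170 cm/s × 864 = 14.69 m/d
Specific discharge q = 14.69 × 0.01298 = 0.1907 m/d
v_s = q/n_e = 0.1907/0.14 = 1.362 m/d
T = 7 yr × 365 = 2555 d
L = v × T = 1.362 × 2555 = 3480 m
   = 3.48 km

3.48 km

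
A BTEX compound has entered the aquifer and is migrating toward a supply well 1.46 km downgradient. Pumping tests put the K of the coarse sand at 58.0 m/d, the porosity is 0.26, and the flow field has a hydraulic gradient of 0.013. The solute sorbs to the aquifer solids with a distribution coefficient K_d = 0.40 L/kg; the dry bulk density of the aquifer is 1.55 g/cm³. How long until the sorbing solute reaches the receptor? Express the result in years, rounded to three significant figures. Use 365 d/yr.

Specific discharge q = 58.0 × 0.013 = 0.7540 m/d
v = Ki/n = 58.0·0.013/0.26 = 2.900 m/d
Retardation R = 1 + ρ_b·K_d/n = 1 + 1.55×0.40/0.26 = 3.385
Contaminant velocity v_c = v/R = 2.900/3.385 = 0.8568 m/d
L = 1.46 km = 1460 m
t = L/v_c = 1460/0.8568 = 1704 d
   = 1704/365 = 4.67 yr

4.67 years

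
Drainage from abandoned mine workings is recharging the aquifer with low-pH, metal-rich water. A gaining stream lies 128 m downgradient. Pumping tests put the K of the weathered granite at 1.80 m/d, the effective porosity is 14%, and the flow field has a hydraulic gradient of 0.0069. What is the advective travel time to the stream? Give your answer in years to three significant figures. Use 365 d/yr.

3.95 years

Specific discharge q = 1.80 × 0.0069 = 0.01242 m/d
v_s = q/n_e = 0.01242/0.14 = 0.08871 m/d
t = L / v = 128 / 0.08871 = 1443 d
   = 1443 / 365 = 3.95 yr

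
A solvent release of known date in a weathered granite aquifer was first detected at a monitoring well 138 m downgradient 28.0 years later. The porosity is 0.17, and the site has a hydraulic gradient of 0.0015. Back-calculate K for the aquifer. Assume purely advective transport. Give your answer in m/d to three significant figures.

t = 28.0 years = 10220 d
v = L / t = 138 / 10220 = 0.01350 m/d
K = v · n / i = 0.01350 × 0.17 / 0.0015 = 1.53 m/d

1.53 m/d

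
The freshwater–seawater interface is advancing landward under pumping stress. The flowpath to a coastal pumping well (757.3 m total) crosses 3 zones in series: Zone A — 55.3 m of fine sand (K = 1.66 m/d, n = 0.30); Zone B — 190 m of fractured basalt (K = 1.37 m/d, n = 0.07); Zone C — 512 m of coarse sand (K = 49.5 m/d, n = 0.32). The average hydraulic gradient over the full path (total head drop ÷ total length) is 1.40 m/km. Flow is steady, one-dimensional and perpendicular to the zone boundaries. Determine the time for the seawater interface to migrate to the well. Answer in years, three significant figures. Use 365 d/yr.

91.3 years

For zones in series the flux q is common to all zones; the equivalent conductivity is the harmonic (thickness-weighted) mean, K_eq = L_total / Σ(L_j/K_j).
Σ(L/K) = 55.3/1.66 + 190/1.37 + 512/49.5 = 33.31 + 138.7 + 10.34 = 182.3 d
K_eq = L_total / Σ(L/K) = 757.3 / 182.3 = 4.153 m/d
q = K_eq · i = 4.153 × 0.0014 = 0.005814 m/d (same in every zone)
Zone A: v = q/n = 0.005814/0.30 = 0.01938 m/d → t_A = 55.3/0.01938 = 2853 d
Zone B: v = q/n = 0.005814/0.07 = 0.08306 m/d → t_B = 190/0.08306 = 2287 d
Zone C: v = q/n = 0.005814/0.32 = 0.01817 m/d → t_C = 512/0.01817 = 28180 d
Total t = 2853 + 2287 + 28180 = 33320 d
   = 33320 / 365 = 91.3 yr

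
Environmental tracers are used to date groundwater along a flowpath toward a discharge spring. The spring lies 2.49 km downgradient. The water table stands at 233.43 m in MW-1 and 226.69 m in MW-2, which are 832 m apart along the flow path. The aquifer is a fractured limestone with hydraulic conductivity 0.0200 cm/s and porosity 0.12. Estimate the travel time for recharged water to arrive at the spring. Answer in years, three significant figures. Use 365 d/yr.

Hydraulic gradient i = (233.43 − 226.69) / 832 = 6.74 / 832 = 0.008101
K = 0.0200 cm/s × 864 = 17.28 m/d
Specific discharge q = 17.28 × 0.008101 = 0.1400 m/d
v_s = q/n_e = 0.1400/0.12 = 1.167 m/d
L = 2.49 km = 2490 m
t = L / v = 2490 / 1.167 = 2135 d
   = 2135 / 365 = 5.85 yr

5.85 years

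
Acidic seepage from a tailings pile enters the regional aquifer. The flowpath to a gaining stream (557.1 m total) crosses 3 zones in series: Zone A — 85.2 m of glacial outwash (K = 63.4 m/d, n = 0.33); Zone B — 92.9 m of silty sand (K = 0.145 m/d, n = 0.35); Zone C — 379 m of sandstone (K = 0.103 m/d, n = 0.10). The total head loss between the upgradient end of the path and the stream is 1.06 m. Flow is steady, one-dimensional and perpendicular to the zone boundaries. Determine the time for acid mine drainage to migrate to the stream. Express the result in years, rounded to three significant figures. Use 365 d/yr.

1100 years

Steady 1-D flow in series ⇒ the Darcy flux q is identical in every zone and the zone head losses add (resistances L/K in series).
Σ(L/K) = 85.2/63.4 + 92.9/0.145 + 379/0.103 = 1.344 + 640.7 + 3680 = 4322 d
q = ΔH / Σ(L/K) = 1.06 / 4322 = 2.453e-4 m/d (same in every zone)
Zone A: v = q/n = 2.453e-4/0.33 = 7.433e-4 m/d → t_A = 85.2/7.433e-4 = 114600 d
Zone B: v = q/n = 2.453e-4/0.35 = 7.008e-4 m/d → t_B = 92.9/7.008e-4 = 132600 d
Zone C: v = q/n = 2.453e-4/0.10 = 0.002453 m/d → t_C = 379/0.002453 = 154500 d
Total t = 114600 + 132600 + 154500 = 401700 d
   = 401700 / 365 = 1100 yr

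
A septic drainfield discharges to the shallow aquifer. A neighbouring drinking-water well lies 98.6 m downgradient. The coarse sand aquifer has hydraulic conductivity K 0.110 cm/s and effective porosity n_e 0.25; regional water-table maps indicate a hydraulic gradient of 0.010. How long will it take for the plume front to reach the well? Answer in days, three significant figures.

K = 0.110 cm/s × 864 = 95.04 m/d
q = Ki = 95.04 × 0.010 = 0.9504 m/d
v = Ki/n = 95.04·0.010/0.25 = 3.802 m/d
t = L / v = 98.6 / 3.802 = 25.94 d

25.9 days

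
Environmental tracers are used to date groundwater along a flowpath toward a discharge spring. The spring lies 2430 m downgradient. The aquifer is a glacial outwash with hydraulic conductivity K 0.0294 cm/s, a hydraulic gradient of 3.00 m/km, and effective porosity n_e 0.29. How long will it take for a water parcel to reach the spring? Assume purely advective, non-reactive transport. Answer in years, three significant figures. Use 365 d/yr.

25.3 years

K = 0.0294 cm/s × 864 = 25.40 m/d
Darcy flux q = K·i = 25.40 × 0.0030 = 0.07620 m/d
v = Ki/n = 25.40·0.0030/0.29 = 0.2628 m/d
t = L / v = 2430 / 0.2628 = 9247 d
   = 9247 / 365 = 25.3 yr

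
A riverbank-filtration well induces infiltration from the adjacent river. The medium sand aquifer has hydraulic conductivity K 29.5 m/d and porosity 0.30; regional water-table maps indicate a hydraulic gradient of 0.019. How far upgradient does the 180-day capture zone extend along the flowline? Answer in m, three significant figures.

336 m

Specific discharge q = 29.5 × 0.019 = 0.5605 m/d
v_s = q/n_e = 0.5605/0.30 = 1.868 m/d
L = v × T = 1.868 × 180 = 336.3 m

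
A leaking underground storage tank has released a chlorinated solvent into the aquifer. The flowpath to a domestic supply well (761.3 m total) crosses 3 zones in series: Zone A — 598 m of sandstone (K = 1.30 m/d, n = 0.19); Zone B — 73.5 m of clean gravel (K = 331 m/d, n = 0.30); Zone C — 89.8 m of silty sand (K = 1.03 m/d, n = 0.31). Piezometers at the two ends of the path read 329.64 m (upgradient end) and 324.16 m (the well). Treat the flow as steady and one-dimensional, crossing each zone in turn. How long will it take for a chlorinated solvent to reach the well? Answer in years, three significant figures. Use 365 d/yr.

44.7 years

Total head drop ΔH = 329.64 − 324.16 = 5.48 m
Continuity: the same q passes through each zone, so ΔH = q·Σ(L_j/K_j) — the zones act as resistances in series.
Σ(L/K) = 598/1.30 + 73.5/331 + 89.8/1.03 = 460.0 + 0.2221 + 87.18 = 547.4 d
q = ΔH / Σ(L/K) = 5.48 / 547.4 = 0.01001 m/d (same in every zone)
Zone A: v = q/n = 0.01001/0.19 = 0.05269 m/d → t_A = 598/0.05269 = 11350 d
Zone B: v = q/n = 0.01001/0.30 = 0.03337 m/d → t_B = 73.5/0.03337 = 2203 d
Zone C: v = q/n = 0.01001/0.31 = 0.03229 m/d → t_C = 89.8/0.03229 = 2781 d
Total t = 11350 + 2203 + 2781 = 16330 d
   = 16330 / 365 = 44.7 yr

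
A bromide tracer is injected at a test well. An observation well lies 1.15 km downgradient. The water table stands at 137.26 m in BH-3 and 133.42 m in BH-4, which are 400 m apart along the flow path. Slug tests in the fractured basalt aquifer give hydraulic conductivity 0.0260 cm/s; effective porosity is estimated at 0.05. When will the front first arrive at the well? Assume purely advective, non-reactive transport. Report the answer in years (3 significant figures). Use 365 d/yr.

0.730 years

Hydraulic gradient i = (137.26 − 133.42) / 400 = 3.84 / 400 = 0.009600
K = 0.0260 cm/s × 864 = 22.46 m/d
q = Ki = 22.46 × 0.009600 = 0.2157 m/d
Seepage velocity v = q / n = 0.2157 / 0.05 = 4.313 m/d
L = 1.15 km = 1150 m
t = L / v = 1150 / 4.313 = 266.6 d
   = 266.6 / 365 = 0.730 yr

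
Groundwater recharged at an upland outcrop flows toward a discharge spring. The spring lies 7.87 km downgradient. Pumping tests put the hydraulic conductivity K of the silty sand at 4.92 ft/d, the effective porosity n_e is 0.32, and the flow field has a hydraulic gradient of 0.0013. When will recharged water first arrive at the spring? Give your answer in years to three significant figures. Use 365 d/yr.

3540 years

K = 4.92 ft/d × 0.3048 = 1.500 m/d
Specific discharge q = 1.500 × 0.0013 = 0.001950 m/d
Average linear velocity = 0.001950 / 0.32 = 0.006092 m/d
L = 7.87 km = 7870 m
t = L / v = 7870 / 0.006092 = 1.292e6 d
   = 1.292e6 / 365 = 3540 yr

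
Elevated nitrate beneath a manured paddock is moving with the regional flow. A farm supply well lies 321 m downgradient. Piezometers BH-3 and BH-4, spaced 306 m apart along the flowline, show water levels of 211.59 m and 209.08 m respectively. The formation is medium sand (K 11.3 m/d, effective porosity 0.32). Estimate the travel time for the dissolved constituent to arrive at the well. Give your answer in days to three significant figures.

1110 days

Hydraulic gradient i = (211.59 − 209.08) / 306 = 2.51 / 306 = 0.008203
Specific discharge q = 11.3 × 0.008203 = 0.09269 m/d
v = Ki/n = 11.3·0.008203/0.32 = 0.2897 m/d
t = L / v = 321 / 0.2897 = 1108 d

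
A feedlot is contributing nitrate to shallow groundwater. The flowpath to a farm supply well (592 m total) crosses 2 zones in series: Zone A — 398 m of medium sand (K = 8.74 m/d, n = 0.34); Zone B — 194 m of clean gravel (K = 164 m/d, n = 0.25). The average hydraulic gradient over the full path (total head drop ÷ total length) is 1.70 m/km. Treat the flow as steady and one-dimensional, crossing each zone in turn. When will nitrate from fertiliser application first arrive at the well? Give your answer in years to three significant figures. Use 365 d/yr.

23.4 years

For zones in series the flux q is common to all zones; the equivalent conductivity is the harmonic (thickness-weighted) mean, K_eq = L_total / Σ(L_j/K_j).
Σ(L/K) = 398/8.74 + 194/164 = 45.54 + 1.183 = 46.72 d
K_eq = L_total / Σ(L/K) = 592 / 46.72 = 12.67 m/d
q = K_eq · i = 12.67 × 0.0017 = 0.02154 m/d (same in every zone)
Zone A: v = q/n = 0.02154/0.34 = 0.06336 m/d → t_A = 398/0.06336 = 6282 d
Zone B: v = q/n = 0.02154/0.25 = 0.08616 m/d → t_B = 194/0.08616 = 2252 d
Total t = 6282 + 2252 = 8534 d
   = 8534 / 365 = 23.4 yr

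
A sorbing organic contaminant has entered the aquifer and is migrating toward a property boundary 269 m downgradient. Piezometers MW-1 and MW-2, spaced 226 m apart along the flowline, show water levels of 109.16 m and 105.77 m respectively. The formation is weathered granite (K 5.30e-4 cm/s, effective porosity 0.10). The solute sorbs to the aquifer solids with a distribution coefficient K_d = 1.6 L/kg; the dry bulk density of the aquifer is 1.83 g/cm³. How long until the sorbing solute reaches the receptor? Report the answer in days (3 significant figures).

119000 days

Hydraulic gradient i = (109.16 − 105.77) / 226 = 3.39 / 226 = 0.01500
K = 5.30e-4 cm/s × 864 = 0.4579 m/d
Darcy flux q = K·i = 0.4579 × 0.01500 = 0.006869 m/d
v = Ki/n = 0.4579·0.01500/0.10 = 0.06869 m/d
Retardation R = 1 + ρ_b·K_d/n = 1 + 1.83×1.6/0.10 = 30.28
Contaminant velocity v_c = v/R = 0.06869/30.28 = 0.002268 m/d
t = L/v_c = 269/0.002268 = 118600 d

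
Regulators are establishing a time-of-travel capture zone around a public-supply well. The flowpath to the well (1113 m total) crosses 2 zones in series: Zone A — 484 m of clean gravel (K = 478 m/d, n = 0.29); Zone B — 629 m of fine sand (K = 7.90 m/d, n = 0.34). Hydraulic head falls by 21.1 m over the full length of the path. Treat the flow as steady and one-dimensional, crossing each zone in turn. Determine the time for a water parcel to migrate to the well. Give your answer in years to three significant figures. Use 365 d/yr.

3.71 years

Continuity: the same q passes through each zone, so ΔH = q·Σ(L_j/K_j) — the zones act as resistances in series.
Σ(L/K) = 484/478 + 629/7.90 = 1.013 + 79.62 = 80.63 d
q = ΔH / Σ(L/K) = 21.1 / 80.63 = 0.2617 m/d (same in every zone)
Zone A: v = q/n = 0.2617/0.29 = 0.9023 m/d → t_A = 484/0.9023 = 536.4 d
Zone B: v = q/n = 0.2617/0.34 = 0.7696 m/d → t_B = 629/0.7696 = 817.3 d
Total t = 536.4 + 817.3 = 1354 d
   = 1354 / 365 = 3.71 yr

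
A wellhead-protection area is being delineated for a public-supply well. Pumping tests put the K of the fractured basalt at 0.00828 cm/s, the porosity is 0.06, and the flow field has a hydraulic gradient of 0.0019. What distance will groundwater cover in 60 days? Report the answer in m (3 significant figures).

K = 0.00828 cm/s × 864 = 7.154 m/d
q = Ki = 7.154 × 0.0019 = 0.01359 m/d
v_s = q/n_e = 0.01359/0.06 = 0.2265 m/d
L = v × T = 0.2265 × 60 = 13.59 m

13.6 m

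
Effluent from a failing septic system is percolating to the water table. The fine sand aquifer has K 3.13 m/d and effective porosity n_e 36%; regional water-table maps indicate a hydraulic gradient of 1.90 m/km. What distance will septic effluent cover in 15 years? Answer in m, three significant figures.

Specific discharge q = 3.13 × 0.0019 = 0.005947 m/d
v_s = q/n_e = 0.005947/0.36 = 0.01652 m/d
T = 15 yr × 365 = 5475 d
L = v × T = 0.01652 × 5475 = 90.44 m

90.4 m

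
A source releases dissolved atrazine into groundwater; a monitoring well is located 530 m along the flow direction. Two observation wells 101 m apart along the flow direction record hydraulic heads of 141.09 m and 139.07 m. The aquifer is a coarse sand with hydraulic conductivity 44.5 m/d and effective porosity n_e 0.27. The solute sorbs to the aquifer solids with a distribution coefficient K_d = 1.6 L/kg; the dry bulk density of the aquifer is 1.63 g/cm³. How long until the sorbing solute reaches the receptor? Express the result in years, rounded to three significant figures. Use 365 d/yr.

Hydraulic gradient i = (141.09 − 139.07) / 101 = 2.02 / 101 = 0.02000
q = Ki = 44.5 × 0.02000 = 0.8900 m/d
v = Ki/n = 44.5·0.02000/0.27 = 3.296 m/d
Retardation R = 1 + ρ_b·K_d/n = 1 + 1.63×1.6/0.27 = 10.66
Contaminant velocity v_c = v/R = 3.296/10.66 = 0.3092 m/d
t = L/v_c = 530/0.3092 = 1714 d
   = 1714/365 = 4.70 yr

4.70 years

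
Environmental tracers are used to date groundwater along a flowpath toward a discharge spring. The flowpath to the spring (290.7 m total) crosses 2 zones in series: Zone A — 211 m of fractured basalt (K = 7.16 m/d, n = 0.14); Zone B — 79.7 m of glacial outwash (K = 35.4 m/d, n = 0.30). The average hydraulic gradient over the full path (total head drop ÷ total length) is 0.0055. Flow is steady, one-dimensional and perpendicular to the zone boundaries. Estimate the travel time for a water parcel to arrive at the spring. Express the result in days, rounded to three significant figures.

1060 days

Continuity: the same q passes through each zone, so ΔH = q·Σ(L_j/K_j) — the zones act as resistances in series.
Σ(L/K) = 211/7.16 + 79.7/35.4 = 29.47 + 2.251 = 31.72 d
K_eq = L_total / Σ(L/K) = 290.7 / 31.72 = 9.164 m/d
q = K_eq · i = 9.164 × 0.0055 = 0.05040 m/d (same in every zone)
Zone A: v = q/n = 0.05040/0.14 = 0.3600 m/d → t_A = 211/0.3600 = 586.1 d
Zone B: v = q/n = 0.05040/0.30 = 0.1680 m/d → t_B = 79.7/0.1680 = 474.4 d
Total t = 586.1 + 474.4 = 1060 d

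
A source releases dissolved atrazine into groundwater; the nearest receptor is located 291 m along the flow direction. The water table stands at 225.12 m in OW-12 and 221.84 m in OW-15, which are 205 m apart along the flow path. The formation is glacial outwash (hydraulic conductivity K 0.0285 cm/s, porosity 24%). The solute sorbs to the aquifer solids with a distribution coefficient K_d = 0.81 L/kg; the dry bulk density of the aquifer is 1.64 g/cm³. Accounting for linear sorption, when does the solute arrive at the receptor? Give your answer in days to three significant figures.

Hydraulic gradient i = (225.12 − 221.84) / 205 = 3.28 / 205 = 0.01600
K = 0.0285 cm/s × 864 = 24.62 m/d
q = Ki = 24.62 × 0.01600 = 0.3940 m/d
Average linear velocity = 0.3940 / 0.24 = 1.642 m/d
Retardation R = 1 + ρ_b·K_d/n = 1 + 1.64×0.81/0.24 = 6.535
Contaminant velocity v_c = v/R = 1.642/6.535 = 0.2512 m/d
t = L/v_c = 291/0.2512 = 1158 d

1160 days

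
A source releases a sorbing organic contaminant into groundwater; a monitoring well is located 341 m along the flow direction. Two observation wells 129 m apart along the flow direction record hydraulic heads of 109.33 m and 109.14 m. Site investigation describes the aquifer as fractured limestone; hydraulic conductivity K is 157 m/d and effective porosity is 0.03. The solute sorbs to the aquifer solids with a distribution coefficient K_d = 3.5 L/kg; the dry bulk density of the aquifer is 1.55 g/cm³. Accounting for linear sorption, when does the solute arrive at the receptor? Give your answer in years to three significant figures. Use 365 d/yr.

Hydraulic gradient i = (109.33 − 109.14) / 129 = 0.19 / 129 = 0.001473
q = Ki = 157 × 0.001473 = 0.2312 m/d
v = Ki/n = 157·0.001473/0.03 = 7.708 m/d
Retardation R = 1 + ρ_b·K_d/n = 1 + 1.55×3.5/0.03 = 181.8
Contaminant velocity v_c = v/R = 7.708/181.8 = 0.04239 m/d
t = L/v_c = 341/0.04239 = 8044 d
   = 8044/365 = 22.0 yr

22.0 years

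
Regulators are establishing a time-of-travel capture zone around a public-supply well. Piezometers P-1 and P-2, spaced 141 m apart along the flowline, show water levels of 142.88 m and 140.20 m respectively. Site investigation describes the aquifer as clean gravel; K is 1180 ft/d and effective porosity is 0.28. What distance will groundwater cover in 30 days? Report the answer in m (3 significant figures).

Hydraulic gradient i = (142.88 − 140.20) / 141 = 2.68 / 141 = 0.01901
K = 1180 ft/d × 0.3048 = 359.7 m/d
Specific discharge q = 359.7 × 0.01901 = 6.836 m/d
Average linear velocity = 6.836 / 0.28 = 24.41 m/d
L = v × T = 24.41 × 30 = 732.4 m

732 m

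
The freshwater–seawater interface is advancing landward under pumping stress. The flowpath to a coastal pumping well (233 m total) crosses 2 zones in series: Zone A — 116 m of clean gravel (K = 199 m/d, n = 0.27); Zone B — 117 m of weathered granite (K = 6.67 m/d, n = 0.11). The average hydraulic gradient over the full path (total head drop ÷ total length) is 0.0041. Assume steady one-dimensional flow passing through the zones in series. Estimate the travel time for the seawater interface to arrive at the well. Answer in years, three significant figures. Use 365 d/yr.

2.30 years

Continuity: the same q passes through each zone, so ΔH = q·Σ(L_j/K_j) — the zones act as resistances in series.
Σ(L/K) = 116/199 + 117/6.67 = 0.5829 + 17.54 = 18.12 d
K_eq = L_total / Σ(L/K) = 233 / 18.12 = 12.86 m/d
q = K_eq · i = 12.86 × 0.0041 = 0.05271 m/d (same in every zone)
Zone A: v = q/n = 0.05271/0.27 = 0.1952 m/d → t_A = 116/0.1952 = 594.2 d
Zone B: v = q/n = 0.05271/0.11 = 0.4792 m/d → t_B = 117/0.4792 = 244.2 d
Total t = 594.2 + 244.2 = 838.4 d
   = 838.4 / 365 = 2.30 yr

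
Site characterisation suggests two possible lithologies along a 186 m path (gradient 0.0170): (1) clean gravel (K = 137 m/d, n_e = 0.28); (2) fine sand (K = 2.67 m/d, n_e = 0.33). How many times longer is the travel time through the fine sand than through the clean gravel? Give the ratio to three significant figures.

Unit 1 (clean gravel): v = 137×0.017/0.28 = 8.318 m/d, t = 186/8.318 = 22.36 d
Unit 2 (fine sand): v = 2.67×0.017/0.33 = 0.1375 m/d, t = 186/0.1375 = 1352 d
t(fine sand) / t(clean gravel) = 1352/22.36 = 60.5

60.5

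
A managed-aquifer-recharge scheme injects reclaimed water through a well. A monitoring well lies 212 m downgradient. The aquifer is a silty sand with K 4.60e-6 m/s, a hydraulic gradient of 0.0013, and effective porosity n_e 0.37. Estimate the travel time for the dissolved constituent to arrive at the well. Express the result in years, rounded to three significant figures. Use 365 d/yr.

K = 4.60e-6 m/s × 86400 s/d = 0.3974 m/d
Darcy flux q = K·i = 0.3974 × 0.0013 = 5.167e-4 m/d
Average linear velocity = 5.167e-4 / 0.37 = 0.001396 m/d
t = L / v = 212 / 0.001396 = 151800 d
   = 151800 / 365 = 416 yr

416 years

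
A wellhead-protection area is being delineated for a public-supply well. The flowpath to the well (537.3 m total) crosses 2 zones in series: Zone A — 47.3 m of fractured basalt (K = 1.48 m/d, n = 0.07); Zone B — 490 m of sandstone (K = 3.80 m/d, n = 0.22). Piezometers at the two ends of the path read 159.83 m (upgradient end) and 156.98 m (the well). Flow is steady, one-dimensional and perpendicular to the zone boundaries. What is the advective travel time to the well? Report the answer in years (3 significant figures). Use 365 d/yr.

Total head drop ΔH = 159.83 − 156.98 = 2.85 m
Steady 1-D flow in series ⇒ the Darcy flux q is identical in every zone and the zone head losses add (resistances L/K in series).
Σ(L/K) = 47.3/1.48 + 490/3.80 = 31.96 + 128.9 = 160.9 d
q = ΔH / Σ(L/K) = 2.85 / 160.9 = 0.01771 m/d (same in every zone)
Zone A: v = q/n = 0.01771/0.07 = 0.2530 m/d → t_A = 47.3/0.2530 = 186.9 d
Zone B: v = q/n = 0.01771/0.22 = 0.08051 m/d → t_B = 490/0.08051 = 6086 d
Total t = 186.9 + 6086 = 6273 d
   = 6273 / 365 = 17.2 yr

17.2 years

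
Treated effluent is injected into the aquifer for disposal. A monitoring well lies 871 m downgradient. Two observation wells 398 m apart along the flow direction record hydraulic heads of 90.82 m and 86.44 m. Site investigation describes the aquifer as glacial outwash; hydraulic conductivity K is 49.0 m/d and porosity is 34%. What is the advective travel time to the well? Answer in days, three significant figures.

Hydraulic gradient i = (90.82 − 86.44) / 398 = 4.38 / 398 = 0.01101
q = Ki = 49.0 × 0.01101 = 0.5392 m/d
Average linear velocity = 0.5392 / 0.34 = 1.586 m/d
t = L / v = 871 / 1.586 = 549.2 d

549 days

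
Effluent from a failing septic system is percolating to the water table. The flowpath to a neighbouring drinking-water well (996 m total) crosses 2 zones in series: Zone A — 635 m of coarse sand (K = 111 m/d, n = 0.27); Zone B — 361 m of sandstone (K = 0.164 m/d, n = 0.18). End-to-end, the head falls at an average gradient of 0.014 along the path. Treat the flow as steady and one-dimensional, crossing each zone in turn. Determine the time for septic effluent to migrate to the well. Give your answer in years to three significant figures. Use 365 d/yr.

103 years

Continuity: the same q passes through each zone, so ΔH = q·Σ(L_j/K_j) — the zones act as resistances in series.
Σ(L/K) = 635/111 + 361/0.164 = 5.721 + 2201 = 2207 d
K_eq = L_total / Σ(L/K) = 996 / 2207 = 0.4513 m/d
q = K_eq · i = 0.4513 × 0.014 = 0.006318 m/d (same in every zone)
Zone A: v = q/n = 0.006318/0.27 = 0.02340 m/d → t_A = 635/0.02340 = 27140 d
Zone B: v = q/n = 0.006318/0.18 = 0.03510 m/d → t_B = 361/0.03510 = 10280 d
Total t = 27140 + 10280 = 37420 d
   = 37420 / 365 = 103 yr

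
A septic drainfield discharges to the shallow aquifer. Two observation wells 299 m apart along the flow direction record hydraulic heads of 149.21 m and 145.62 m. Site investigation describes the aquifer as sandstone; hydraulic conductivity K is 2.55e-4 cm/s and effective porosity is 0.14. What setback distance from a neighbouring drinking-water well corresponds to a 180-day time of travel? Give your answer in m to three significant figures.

Hydraulic gradient i = (149.21 − 145.62) / 299 = 3.59 / 299 = 0.01201
K = 2.55e-4 cm/s × 864 = 0.2203 m/d
Darcy flux q = K·i = 0.2203 × 0.01201 = 0.002645 m/d
Seepage velocity v = q / n = 0.002645 / 0.14 = 0.01890 m/d
L = v × T = 0.01890 × 180 = 3.401 m

3.40 m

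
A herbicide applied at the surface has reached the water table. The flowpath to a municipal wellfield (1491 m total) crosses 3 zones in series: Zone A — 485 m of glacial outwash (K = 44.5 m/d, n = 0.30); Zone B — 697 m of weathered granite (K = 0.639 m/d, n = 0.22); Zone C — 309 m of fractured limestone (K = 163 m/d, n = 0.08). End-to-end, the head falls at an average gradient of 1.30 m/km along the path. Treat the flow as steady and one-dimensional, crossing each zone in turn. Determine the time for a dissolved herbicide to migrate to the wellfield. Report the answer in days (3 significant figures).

For zones in series the flux q is common to all zones; the equivalent conductivity is the harmonic (thickness-weighted) mean, K_eq = L_total / Σ(L_j/K_j).
Σ(L/K) = 485/44.5 + 697/0.639 + 309/163 = 10.90 + 1091 + 1.896 = 1104 d
K_eq = L_total / Σ(L/K) = 1491 / 1104 = 1.351 m/d
q = K_eq · i = 1.351 × 0.0013 = 0.001756 m/d (same in every zone)
Zone A: v = q/n = 0.001756/0.30 = 0.005855 m/d → t_A = 485/0.005855 = 82840 d
Zone B: v = q/n = 0.001756/0.22 = 0.007984 m/d → t_B = 697/0.007984 = 87300 d
Zone C: v = q/n = 0.001756/0.08 = 0.02196 m/d → t_C = 309/0.02196 = 14070 d
Total t = 82840 + 87300 + 14070 = 184200 d

184000 days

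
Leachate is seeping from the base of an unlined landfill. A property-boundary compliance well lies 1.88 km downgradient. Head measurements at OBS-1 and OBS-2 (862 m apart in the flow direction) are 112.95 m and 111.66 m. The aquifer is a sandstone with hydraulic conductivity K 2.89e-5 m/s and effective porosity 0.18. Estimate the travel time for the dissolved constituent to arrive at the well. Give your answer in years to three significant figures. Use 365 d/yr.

Hydraulic gradient i = (112.95 − 111.66) / 862 = 1.29 / 862 = 0.001497
K = 2.89e-5 m/s × 86400 s/d = 2.497 m/d
q = Ki = 2.497 × 0.001497 = 0.003737 m/d
v_s = q/n_e = 0.003737/0.18 = 0.02076 m/d
L = 1.88 km = 1880 m
t = L / v = 1880 / 0.02076 = 90560 d
   = 90560 / 365 = 248 yr

248 years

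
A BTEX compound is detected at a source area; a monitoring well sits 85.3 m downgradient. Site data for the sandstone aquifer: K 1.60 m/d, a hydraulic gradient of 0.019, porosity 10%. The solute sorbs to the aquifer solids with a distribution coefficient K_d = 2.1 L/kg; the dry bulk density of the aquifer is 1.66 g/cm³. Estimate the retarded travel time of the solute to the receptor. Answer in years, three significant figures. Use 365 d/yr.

Darcy flux q = K·i = 1.60 × 0.019 = 0.03040 m/d
Average linear velocity = 0.03040 / 0.10 = 0.3040 m/d
Retardation R = 1 + ρ_b·K_d/n = 1 + 1.66×2.1/0.10 = 35.86
Contaminant velocity v_c = v/R = 0.3040/35.86 = 0.008477 m/d
t = L/v_c = 85.3/0.008477 = 10060 d
   = 10060/365 = 27.6 yr

27.6 years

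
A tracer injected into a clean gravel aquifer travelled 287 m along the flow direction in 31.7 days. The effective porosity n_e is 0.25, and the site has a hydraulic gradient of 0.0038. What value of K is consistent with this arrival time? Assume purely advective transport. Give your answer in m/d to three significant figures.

596 m/d

v = L / t = 287 / 31.7 = 9.054 m/d
K = v · n / i = 9.054 × 0.25 / 0.0038 = 596 m/d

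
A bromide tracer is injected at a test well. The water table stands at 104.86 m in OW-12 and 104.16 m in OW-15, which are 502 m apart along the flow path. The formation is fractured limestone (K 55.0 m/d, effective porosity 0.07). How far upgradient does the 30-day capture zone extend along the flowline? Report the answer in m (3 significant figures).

32.9 m

Hydraulic gradient i = (104.86 − 104.16) / 502 = 0.70 / 502 = 0.001394
Specific discharge q = 55.0 × 0.001394 = 0.07669 m/d
v_s = q/n_e = 0.07669/0.07 = 1.096 m/d
L = v × T = 1.096 × 30 = 32.87 m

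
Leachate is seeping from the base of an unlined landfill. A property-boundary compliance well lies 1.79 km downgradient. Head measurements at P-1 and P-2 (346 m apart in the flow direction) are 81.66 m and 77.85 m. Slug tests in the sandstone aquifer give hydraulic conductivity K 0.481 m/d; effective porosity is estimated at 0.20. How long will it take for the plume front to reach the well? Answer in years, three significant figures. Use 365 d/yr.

Hydraulic gradient i = (81.66 − 77.85) / 346 = 3.81 / 346 = 0.01101
q = Ki = 0.481 × 0.01101 = 0.005297 m/d
v_s = q/n_e = 0.005297/0.20 = 0.02648 m/d
L = 1.79 km = 1790 m
t = L / v = 1790 / 0.02648 = 67590 d
   = 67590 / 365 = 185 yr

185 years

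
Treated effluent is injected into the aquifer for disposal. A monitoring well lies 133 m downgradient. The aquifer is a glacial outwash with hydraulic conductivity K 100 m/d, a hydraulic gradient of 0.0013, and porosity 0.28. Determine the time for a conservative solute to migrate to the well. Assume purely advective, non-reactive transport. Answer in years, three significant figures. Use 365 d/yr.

Specific discharge q = 100 × 0.0013 = 0.1300 m/d
Average linear velocity = 0.1300 / 0.28 = 0.4643 m/d
t = L / v = 133 / 0.4643 = 286.5 d
   = 286.5 / 365 = 0.785 yr

0.785 years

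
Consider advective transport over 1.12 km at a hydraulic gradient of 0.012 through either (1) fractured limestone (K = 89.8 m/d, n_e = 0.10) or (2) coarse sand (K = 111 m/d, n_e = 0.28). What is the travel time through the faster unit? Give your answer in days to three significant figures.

104 days

Unit 1 (fractured limestone): v = 89.8×0.012/0.10 = 10.78 m/d, t = 1120/10.78 = 103.9 d
Unit 2 (coarse sand): v = 111×0.012/0.28 = 4.757 m/d, t = 1120/4.757 = 235.4 d
Faster unit: t = 104 d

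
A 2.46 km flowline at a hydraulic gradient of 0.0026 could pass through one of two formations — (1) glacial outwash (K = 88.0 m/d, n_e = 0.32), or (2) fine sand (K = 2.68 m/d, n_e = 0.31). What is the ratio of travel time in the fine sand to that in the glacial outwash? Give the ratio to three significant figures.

Unit 1 (glacial outwash): v = 88.0×0.0026/0.32 = 0.7150 m/d, t = 2460/0.7150 = 3441 d
Unit 2 (fine sand): v = 2.68×0.0026/0.31 = 0.02248 m/d, t = 2460/0.02248 = 109400 d
t(fine sand) / t(glacial outwash) = 109400/3441 = 31.8

31.8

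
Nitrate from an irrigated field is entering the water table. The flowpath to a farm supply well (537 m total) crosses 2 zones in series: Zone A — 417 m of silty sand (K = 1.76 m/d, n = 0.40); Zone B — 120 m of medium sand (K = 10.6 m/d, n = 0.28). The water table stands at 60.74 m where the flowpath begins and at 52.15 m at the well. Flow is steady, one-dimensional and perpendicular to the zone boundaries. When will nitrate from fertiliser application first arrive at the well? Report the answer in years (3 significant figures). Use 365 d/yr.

Total head drop ΔH = 60.74 − 52.15 = 8.59 m
Steady 1-D flow in series ⇒ the Darcy flux q is identical in every zone and the zone head losses add (resistances L/K in series).
Σ(L/K) = 417/1.76 + 120/10.6 = 236.9 + 11.32 = 248.3 d
q = ΔH / Σ(L/K) = 8.59 / 248.3 = 0.03460 m/d (same in every zone)
Zone A: v = q/n = 0.03460/0.40 = 0.08650 m/d → t_A = 417/0.08650 = 4821 d
Zone B: v = q/n = 0.03460/0.28 = 0.1236 m/d → t_B = 120/0.1236 = 971.0 d
Total t = 4821 + 971.0 = 5792 d
   = 5792 / 365 = 15.9 yr

15.9 years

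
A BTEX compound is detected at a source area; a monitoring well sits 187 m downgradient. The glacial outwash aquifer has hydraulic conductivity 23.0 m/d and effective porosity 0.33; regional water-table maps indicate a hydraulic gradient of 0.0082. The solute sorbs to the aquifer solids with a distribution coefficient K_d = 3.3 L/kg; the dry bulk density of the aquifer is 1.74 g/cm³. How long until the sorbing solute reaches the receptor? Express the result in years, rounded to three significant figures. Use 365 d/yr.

16.5 years

q = Ki = 23.0 × 0.0082 = 0.1886 m/d
Seepage velocity v = q / n = 0.1886 / 0.33 = 0.5715 m/d
Retardation R = 1 + ρ_b·K_d/n = 1 + 1.74×3.3/0.33 = 18.40
Contaminant velocity v_c = v/R = 0.5715/18.40 = 0.03106 m/d
t = L/v_c = 187/0.03106 = 6020 d
   = 6020/365 = 16.5 yr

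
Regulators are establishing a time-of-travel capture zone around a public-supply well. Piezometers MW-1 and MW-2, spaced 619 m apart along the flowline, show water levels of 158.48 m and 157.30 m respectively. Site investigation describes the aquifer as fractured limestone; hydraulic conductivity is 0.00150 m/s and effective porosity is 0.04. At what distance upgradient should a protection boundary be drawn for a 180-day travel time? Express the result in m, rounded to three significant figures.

Hydraulic gradient i = (158.48 − 157.30) / 619 = 1.18 / 619 = 0.001906
K = 0.00150 m/s × 86400 s/d = 129.6 m/d
Darcy flux q = K·i = 129.6 × 0.001906 = 0.2471 m/d
Average linear velocity = 0.2471 / 0.04 = 6.176 m/d
L = v × T = 6.176 × 180 = 1112 m

1110 m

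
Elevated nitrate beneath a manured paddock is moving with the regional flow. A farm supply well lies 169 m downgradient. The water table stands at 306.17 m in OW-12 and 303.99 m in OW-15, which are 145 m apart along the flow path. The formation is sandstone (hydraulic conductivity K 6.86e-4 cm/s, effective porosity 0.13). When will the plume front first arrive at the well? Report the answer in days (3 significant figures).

2470 days

Hydraulic gradient i = (306.17 − 303.99) / 145 = 2.18 / 145 = 0.01503
K = 6.86e-4 cm/s × 864 = 0.5927 m/d
Specific discharge q = 0.5927 × 0.01503 = 0.008911 m/d
Seepage velocity v = q / n = 0.008911 / 0.13 = 0.06855 m/d
t = L / v = 169 / 0.06855 = 2465 d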